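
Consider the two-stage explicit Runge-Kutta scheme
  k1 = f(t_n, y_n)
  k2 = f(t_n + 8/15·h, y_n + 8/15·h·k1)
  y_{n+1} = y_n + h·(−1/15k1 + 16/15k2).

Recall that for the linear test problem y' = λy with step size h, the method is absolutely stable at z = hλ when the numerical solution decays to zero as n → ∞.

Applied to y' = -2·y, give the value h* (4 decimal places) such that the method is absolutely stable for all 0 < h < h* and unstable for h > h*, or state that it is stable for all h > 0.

With y'=λy (z=hλ):
  k1=λy_n ⇒ h·k1=z·y_n;  k2=λ(1+8/15z)y_n ⇒ h·k2=z(1+8/15z)y_n
  y_{n+1}/y_n = 1 − 1/15z + 16/15z(1+8/15z) = 1 + z + 128/225z²
  ⇒ R(z) = 1 + z + 128/225z².

Boundary: |R(x)|=1, x<0.
x=-0.54: |R|=0.6259
R=1: x+128/225x²=0 ⇒ x=−225/128=-1.7578; min R=1−1/(4·128/225)=0.5605>−1
Confirm numerically:
  x=-1.051: |R|=0.57740 <1
  x=-0.923: |R|=0.56165 <1
  x=-0.914: |R|=0.56125 <1
  x=-2.109: |R|=1.42135 >1
  x=-1.992: |R|=1.26539 >1
  x=-1.898: |R|=1.15137 >1
Stable set (-1.7578, 0).

(-1.7578,0); λ=-2 ⇒ h* = (225/128)/2 = 0.8789.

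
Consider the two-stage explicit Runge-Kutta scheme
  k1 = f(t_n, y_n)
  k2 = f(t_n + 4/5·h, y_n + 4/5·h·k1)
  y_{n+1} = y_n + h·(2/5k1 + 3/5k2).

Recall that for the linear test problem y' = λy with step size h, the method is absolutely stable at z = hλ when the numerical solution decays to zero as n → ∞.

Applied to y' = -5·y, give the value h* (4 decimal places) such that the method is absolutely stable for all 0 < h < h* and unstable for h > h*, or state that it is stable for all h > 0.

(-2.0833,0); λ=-5 ⇒ h* = (25/12)/5 = 0.4167.

With y'=λy (z=hλ):
  k1=λy_n ⇒ h·k1=z·y_n;  k2=λ(1+4/5z)y_n ⇒ h·k2=z(1+4/5z)y_n
  y_{n+1}/y_n = 1 + 2/5z + 3/5z(1+4/5z) = 1 + z + 12/25z²
  so R(z) = 1 + z + 12/25z².

Solve |R(x)|<1 on ℝ⁻.
x=-0.7: |R|=0.5352
R=1: x+12/25x²=0 ⇒ x=−25/12=-2.0833; min R=1−1/(4·12/25)=0.4792>−1
Confirm numerically:
  x=-1.752: |R|=0.72136 <1
  x=-1.170: |R|=0.48707 <1
  x=-1.132: |R|=0.48308 <1
  x=-2.555: |R|=1.57845 >1
  x=-2.225: |R|=1.15130 >1
So |R|<1 on (-2.0833, 0).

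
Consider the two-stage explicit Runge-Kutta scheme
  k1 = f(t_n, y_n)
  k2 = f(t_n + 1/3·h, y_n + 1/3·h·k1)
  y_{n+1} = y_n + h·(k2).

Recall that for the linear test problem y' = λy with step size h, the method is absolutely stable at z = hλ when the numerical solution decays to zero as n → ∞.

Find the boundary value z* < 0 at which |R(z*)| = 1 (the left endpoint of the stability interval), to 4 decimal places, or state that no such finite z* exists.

z* = -3.0000.

On y'=λy, z=hλ:
  k1=λy_n ⇒ h·k1=z·y_n;  k2=λ(1+1/3z)y_n ⇒ h·k2=z(1+1/3z)y_n
  y_{n+1}/y_n = 1 + z(1+1/3z) = 1 + z + 1/3z²
  R(z) = 1 + z + 1/3z².

Need |R(x)|<1, x<0.
x=-1.25: |R|=0.2708
R=1: x+1/3x²=0 ⇒ x=−3=-3.0000; min R=1−1/(4·1/3)=0.2500>−1
Confirm numerically:
  x=-2.720: |R|=0.74613 <1
  x=-2.349: |R|=0.49027 <1
  x=-1.380: |R|=0.25480 <1
  x=-3.429: |R|=1.49035 >1
  x=-3.342: |R|=1.38099 >1
  x=-3.265: |R|=1.28841 >1
So |R|<1 on (-3.0000, 0).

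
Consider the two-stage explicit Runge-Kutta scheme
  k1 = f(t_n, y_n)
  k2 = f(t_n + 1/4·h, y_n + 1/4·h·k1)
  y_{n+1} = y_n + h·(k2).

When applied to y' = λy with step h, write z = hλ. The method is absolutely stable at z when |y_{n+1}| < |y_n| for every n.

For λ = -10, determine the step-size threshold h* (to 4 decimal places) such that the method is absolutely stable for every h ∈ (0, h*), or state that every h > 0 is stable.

(-4.0000,0); λ=-10 ⇒ h* = (4)/10 = 0.4000.

Set f=λy, z=hλ:
  k1=λy_n ⇒ h·k1=z·y_n;  k2=λ(1+1/4z)y_n ⇒ h·k2=z(1+1/4z)y_n
  y_{n+1}/y_n = 1 + z(1+1/4z) = 1 + z + 1/4z²
  Hence R(z) = 1 + z + 1/4z².

Find x<0 with |R(x)|<1.
x=-1.48: |R|=0.0676
R=1: x+1/4x²=0 ⇒ x=−4=-4.0000; min R=1−1/(4·1/4)=0.0000>−1
Confirm numerically:
  x=-3.623: |R|=0.65853 <1
  x=-2.953: |R|=0.22705 <1
  x=-2.300: |R|=0.02250 <1
  x=-4.280: |R|=1.29960 >1
  x=-4.242: |R|=1.25664 >1
  x=-4.237: |R|=1.25104 >1
Stable set (-4.0000, 0).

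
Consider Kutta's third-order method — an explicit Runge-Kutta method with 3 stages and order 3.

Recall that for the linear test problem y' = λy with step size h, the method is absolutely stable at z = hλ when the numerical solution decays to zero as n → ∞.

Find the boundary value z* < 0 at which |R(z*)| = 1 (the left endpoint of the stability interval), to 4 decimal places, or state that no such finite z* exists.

With y'=λy (z=hλ):
  order 3, 3-stage ⇒ R(z)=1+z+z^2/2+z^3/6
  (e.g. R(-1.4)=0.12267, |R|=0.12267)

Need |R(x)|<1, x<0.
x=-1.4: |R|=0.1227
|R(-2.18)|=0.5305 |R(-2)|=0.3333 |R(-1.32)|=0.1679
Bisect:
  x_lo=-3.1482 |R|=2.3930  x_hi=-0.2411 |R|=0.7856
  mid=-1.69468 |R|=0.06988 →hi
  mid=-2.42145 |R|=0.85606 →hi
  mid=-2.78483 |R|=1.50671 →lo
  mid=-2.60314 |R|=1.15493 →lo
  mid=-2.51229 |R|=0.99925 →hi
  mid=-2.55771 |R|=1.07548 →lo
  mid=-2.53500 |R|=1.03697 →lo
  mid=-2.52365 |R|=1.01801 →lo
  mid=-2.51797 |R|=1.00861 →lo
  mid=-2.51513 |R|=1.00393 →lo
  ...
  [-2.51282,-2.51265] ⇒ x*=-2.5127
Stable set (-2.5127, 0).

z* = -2.5127.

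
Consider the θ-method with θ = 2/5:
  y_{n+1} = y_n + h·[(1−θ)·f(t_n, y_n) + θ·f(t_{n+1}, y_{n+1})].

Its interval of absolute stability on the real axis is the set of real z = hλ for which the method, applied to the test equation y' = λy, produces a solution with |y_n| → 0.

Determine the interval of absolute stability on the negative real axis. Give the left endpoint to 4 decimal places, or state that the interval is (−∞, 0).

(-10.0000, 0).

Set f=λy, z=hλ:
  y_{n+1} = y_n + z·[3/5·y_n + 2/5·y_{n+1}] ⇒ (1 − 2/5z)y_{n+1} = (1 + 3/5z)y_n
  ⇒ R(z) = (1 + 3/5z)/(1 − 2/5z).

Need |R(x)|<1, x<0.
x=-0.48: |R|=0.5973
R=−1: 1+3/5x = −1+2/5x ⇒ -1/5x=2 ⇒ x=2/(-1/5)=-10.0000
Confirm numerically:
  x=-9.918: |R|=0.99670 <1
  x=-7.432: |R|=0.87072 <1
  x=-7.098: |R|=0.84882 <1
  x=-5.548: |R|=0.72341 <1
  x=-10.284: |R|=1.01111 >1
  x=-10.151: |R|=1.00597 >1
  x=-10.129: |R|=1.00511 >1
So |R|<1 on (-10.0000, 0).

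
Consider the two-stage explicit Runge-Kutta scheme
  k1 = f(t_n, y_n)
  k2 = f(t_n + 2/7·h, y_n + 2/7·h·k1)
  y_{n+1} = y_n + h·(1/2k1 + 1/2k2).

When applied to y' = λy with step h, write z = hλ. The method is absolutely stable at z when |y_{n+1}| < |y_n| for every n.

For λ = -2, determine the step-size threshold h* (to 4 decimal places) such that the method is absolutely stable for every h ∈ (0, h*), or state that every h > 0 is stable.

(-7.0000,0); λ=-2 ⇒ h* = (7)/2 = 3.5000.

Test eqn y'=λy, z=hλ:
  k1=λy_n ⇒ h·k1=z·y_n;  k2=λ(1+2/7z)y_n ⇒ h·k2=z(1+2/7z)y_n
  y_{n+1}/y_n = 1 + 1/2z + 1/2z(1+2/7z) = 1 + z + 1/7z²
  R(z) = 1 + z + 1/7z².

Need |R(x)|<1, x<0.
x=-1.1: |R|=0.0729
R=1: x+1/7x²=0 ⇒ x=−7=-7.0000; min R=1−1/(4·1/7)=-0.7500>−1
Confirm numerically:
  x=-5.998: |R|=0.14143 <1
  x=-5.585: |R|=0.12897 <1
  x=-3.957: |R|=0.72016 <1
  x=-3.178: |R|=0.73519 <1
  x=-7.466: |R|=1.49702 >1
  x=-7.378: |R|=1.39841 >1
Interval (-7.0000, 0).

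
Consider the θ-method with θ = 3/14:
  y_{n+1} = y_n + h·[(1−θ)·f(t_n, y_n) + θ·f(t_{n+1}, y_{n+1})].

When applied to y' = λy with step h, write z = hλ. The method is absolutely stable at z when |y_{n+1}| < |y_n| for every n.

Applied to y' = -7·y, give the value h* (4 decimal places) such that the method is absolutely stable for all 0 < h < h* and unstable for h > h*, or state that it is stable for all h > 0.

Set f=λy, z=hλ:
  y_{n+1} = y_n + z·[11/14·y_n + 3/14·y_{n+1}] ⇒ (1 − 3/14z)y_{n+1} = (1 + 11/14z)y_n
  so R(z) = (1 + 11/14z)/(1 − 3/14z).

Solve |R(x)|<1 on ℝ⁻.
x=-1.13: |R|=0.0903
R=−1: 1+11/14x = −1+3/14x ⇒ -4/7x=2 ⇒ x=2/(-4/7)=-3.5000
Confirm numerically:
  x=-2.705: |R|=0.71241 <1
  x=-2.260: |R|=0.52262 <1
  x=-2.233: |R|=0.51031 <1
  x=-2.192: |R|=0.49145 <1
  x=-4.091: |R|=1.17996 >1
  x=-3.949: |R|=1.13897 >1
  x=-3.881: |R|=1.11886 >1
Stable set (-3.5000, 0).

(-3.5000,0); λ=-7 ⇒ h* = (7/2)/7 = 0.5000.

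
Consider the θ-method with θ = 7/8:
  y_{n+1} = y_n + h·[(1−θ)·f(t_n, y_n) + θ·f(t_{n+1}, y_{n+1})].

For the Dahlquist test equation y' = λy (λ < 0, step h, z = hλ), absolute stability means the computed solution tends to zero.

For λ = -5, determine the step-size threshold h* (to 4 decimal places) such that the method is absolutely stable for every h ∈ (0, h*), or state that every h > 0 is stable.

With y'=λy (z=hλ):
  y_{n+1} = y_n + z·[1/8·y_n + 7/8·y_{n+1}] ⇒ (1 − 7/8z)y_{n+1} = (1 + 1/8z)y_n
  Hence R(z) = (1 + 1/8z)/(1 − 7/8z).

Need |R(x)|<1, x<0.
x=-0.39: |R|=0.7092
x=-2: |R|=0.2727
x=-10: |R|=0.0256
x=-100: |R|=0.1299
θ=7/8≥1/2 ⇒ |1+1/8x|<|1−7/8x| ∀x<0 ⇒ interval (−∞,0).

unbounded; (−∞, 0). Any h>0 works for λ=-5.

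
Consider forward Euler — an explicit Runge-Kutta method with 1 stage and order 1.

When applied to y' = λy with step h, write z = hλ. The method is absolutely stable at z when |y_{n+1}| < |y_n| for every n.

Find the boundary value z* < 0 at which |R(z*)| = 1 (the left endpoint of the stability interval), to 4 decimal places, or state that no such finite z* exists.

z* = -2.0000.

Set f=λy, z=hλ:
  order 1, 1-stage ⇒ R(z)=1+z
  (e.g. R(-0.68)=0.32000, |R|=0.32000)

Find x<0 with |R(x)|<1.
x=-0.68: |R|=0.3200
|R(-2.39)|=1.3900 |R(-1.81)|=0.8100 |R(-1.27)|=0.2700
Bisect:
  x_lo=-2.3400 |R|=1.3400  x_hi=-0.3097 |R|=0.6903
  mid=-1.32483 |R|=0.32483 →hi
  mid=-1.83242 |R|=0.83242 →hi
  mid=-2.08621 |R|=1.08621 →lo
  mid=-1.95932 |R|=0.95932 →hi
  mid=-2.02276 |R|=1.02276 →lo
  mid=-1.99104 |R|=0.99104 →hi
  mid=-2.00690 |R|=1.00690 →lo
  mid=-1.99897 |R|=0.99897 →hi
  mid=-2.00294 |R|=1.00294 →lo
  mid=-2.00095 |R|=1.00095 →lo
  ...
  [-2.00009,-1.99996] ⇒ x*=-2.0000
So |R|<1 on (-2.0000, 0).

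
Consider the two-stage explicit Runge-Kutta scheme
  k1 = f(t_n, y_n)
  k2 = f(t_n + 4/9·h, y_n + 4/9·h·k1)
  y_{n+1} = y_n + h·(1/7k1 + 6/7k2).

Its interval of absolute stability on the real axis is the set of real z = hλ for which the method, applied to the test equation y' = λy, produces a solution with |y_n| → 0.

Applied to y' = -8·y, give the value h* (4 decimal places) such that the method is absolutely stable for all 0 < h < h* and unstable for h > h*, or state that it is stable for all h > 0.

(-2.6250,0); λ=-8 ⇒ h* = (21/8)/8 = 0.3281.

Test eqn y'=λy, z=hλ:
  k1=λy_n ⇒ h·k1=z·y_n;  k2=λ(1+4/9z)y_n ⇒ h·k2=z(1+4/9z)y_n
  y_{n+1}/y_n = 1 + 1/7z + 6/7z(1+4/9z) = 1 + z + 8/21z²
  R(z) = 1 + z + 8/21z².

Boundary: |R(x)|=1, x<0.
x=-1.4: |R|=0.3467
R=1: x+8/21x²=0 ⇒ x=−21/8=-2.6250; min R=1−1/(4·8/21)=0.3438>−1
Confirm numerically:
  x=-1.876: |R|=0.46471 <1
  x=-1.686: |R|=0.39689 <1
  x=-1.311: |R|=0.34375 <1
  x=-3.212: |R|=1.71826 >1
  x=-3.024: |R|=1.45965 >1
Stable set (-2.6250, 0).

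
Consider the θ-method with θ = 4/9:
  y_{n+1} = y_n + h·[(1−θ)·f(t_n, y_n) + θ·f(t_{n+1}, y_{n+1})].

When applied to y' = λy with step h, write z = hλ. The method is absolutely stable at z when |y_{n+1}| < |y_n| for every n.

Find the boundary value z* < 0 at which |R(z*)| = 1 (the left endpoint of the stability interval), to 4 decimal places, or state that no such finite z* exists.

Set f=λy, z=hλ:
  y_{n+1} = y_n + z·[5/9·y_n + 4/9·y_{n+1}] ⇒ (1 − 4/9z)y_{n+1} = (1 + 5/9z)y_n
  so R(z) = (1 + 5/9z)/(1 − 4/9z).

Find x<0 with |R(x)|<1.
x=-0.49: |R|=0.5976
R=−1: 1+5/9x = −1+4/9x ⇒ -1/9x=2 ⇒ x=2/(-1/9)=-18.0000
Confirm numerically:
  x=-13.591: |R|=0.93042 <1
  x=-13.136: |R|=0.92097 <1
  x=-10.479: |R|=0.85229 <1
  x=-18.466: |R|=1.00562 >1
  x=-18.433: |R|=1.00523 >1
Stable set (-18.0000, 0).

left endpoint -18.0000.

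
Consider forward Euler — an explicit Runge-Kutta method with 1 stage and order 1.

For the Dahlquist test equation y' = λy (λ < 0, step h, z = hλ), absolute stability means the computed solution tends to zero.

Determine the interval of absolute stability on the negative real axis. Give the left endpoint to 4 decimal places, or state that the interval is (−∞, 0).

(-2.0000, 0).

On y'=λy, z=hλ:
  order 1, 1-stage ⇒ R(z)=1+z
  (e.g. R(-0.96)=0.04000, |R|=0.04000)

Solve |R(x)|<1 on ℝ⁻.
x=-0.96: |R|=0.0400
|R(-1.79)|=0.7900 |R(-1.34)|=0.3400 |R(-1.32)|=0.3200
Bisect:
  x_lo=-2.6025 |R|=1.6025  x_hi=-0.1497 |R|=0.8503
  mid=-1.37612 |R|=0.37612 →hi
  mid=-1.98932 |R|=0.98932 →hi
  mid=-2.29591 |R|=1.29591 →lo
  mid=-2.14262 |R|=1.14262 →lo
  mid=-2.06597 |R|=1.06597 →lo
  mid=-2.02764 |R|=1.02764 →lo
  mid=-2.00848 |R|=1.00848 →lo
  mid=-1.99890 |R|=0.99890 →hi
  ...
  [-2.00010,-1.99995] ⇒ x*=-2.0000
So |R|<1 on (-2.0000, 0).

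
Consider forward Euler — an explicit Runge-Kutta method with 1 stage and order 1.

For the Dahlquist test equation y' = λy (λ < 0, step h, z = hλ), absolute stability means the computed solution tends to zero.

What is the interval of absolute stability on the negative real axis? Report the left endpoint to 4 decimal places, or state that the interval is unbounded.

z∈(-2.0000,0).

With y'=λy (z=hλ):
  order 1, 1-stage ⇒ R(z)=1+z
  (e.g. R(-1.42)=-0.42000, |R|=0.42000)

Find x<0 with |R(x)|<1.
x=-1.42: |R|=0.4200
|R(-0.95)|=0.0500 |R(-0.87)|=0.1300 |R(-0.57)|=0.4300
Bisect:
  x_lo=-2.3972 |R|=1.3972  x_hi=-0.1050 |R|=0.8950
  mid=-1.25112 |R|=0.25112 →hi
  mid=-1.82417 |R|=0.82417 →hi
  mid=-2.11069 |R|=1.11069 →lo
  mid=-1.96743 |R|=0.96743 →hi
  mid=-2.03906 |R|=1.03906 →lo
  mid=-2.00324 |R|=1.00324 →lo
  mid=-1.98534 |R|=0.98534 →hi
  mid=-1.99429 |R|=0.99429 →hi
  mid=-1.99877 |R|=0.99877 →hi
  ...
  [-2.00003,-1.99989] ⇒ x*=-2.0000
Interval (-2.0000, 0).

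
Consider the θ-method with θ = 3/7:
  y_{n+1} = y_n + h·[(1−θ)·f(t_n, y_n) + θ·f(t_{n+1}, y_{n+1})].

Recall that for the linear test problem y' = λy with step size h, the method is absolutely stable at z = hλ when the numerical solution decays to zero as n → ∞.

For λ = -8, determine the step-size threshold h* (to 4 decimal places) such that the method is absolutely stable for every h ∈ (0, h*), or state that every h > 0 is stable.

(-14.0000,0); λ=-8 ⇒ h* = (14)/8 = 1.7500.

Set f=λy, z=hλ:
  y_{n+1} = y_n + z·[4/7·y_n + 3/7·y_{n+1}] ⇒ (1 − 3/7z)y_{n+1} = (1 + 4/7z)y_n
  ⇒ R(z) = (1 + 4/7z)/(1 − 3/7z).

Boundary: |R(x)|=1, x<0.
x=-0.54: |R|=0.5615
R=−1: 1+4/7x = −1+3/7x ⇒ -1/7x=2 ⇒ x=2/(-1/7)=-14.0000
Confirm numerically:
  x=-13.134: |R|=0.98134 <1
  x=-10.752: |R|=0.91726 <1
  x=-6.712: |R|=0.73143 <1
  x=-14.123: |R|=1.00249 >1
  x=-14.063: |R|=1.00128 >1
Stable set (-14.0000, 0).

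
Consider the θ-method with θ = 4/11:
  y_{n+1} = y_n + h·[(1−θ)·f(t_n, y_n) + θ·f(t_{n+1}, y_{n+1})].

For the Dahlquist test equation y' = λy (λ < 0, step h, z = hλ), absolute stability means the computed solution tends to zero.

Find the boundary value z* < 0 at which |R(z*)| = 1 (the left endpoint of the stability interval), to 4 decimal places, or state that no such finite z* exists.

z* = -7.3333.

Set f=λy, z=hλ:
  y_{n+1} = y_n + z·[7/11·y_n + 4/11·y_{n+1}] ⇒ (1 − 4/11z)y_{n+1} = (1 + 7/11z)y_n
  Hence R(z) = (1 + 7/11z)/(1 − 4/11z).

Solve |R(x)|<1 on ℝ⁻.
x=-0.9: |R|=0.3219
R=−1: 1+7/11x = −1+4/11x ⇒ -3/11x=2 ⇒ x=2/(-3/11)=-7.3333
Confirm numerically:
  x=-6.863: |R|=0.96330 <1
  x=-4.546: |R|=0.71347 <1
  x=-3.702: |R|=0.57788 <1
  x=-7.793: |R|=1.03270 >1
  x=-7.693: |R|=1.02583 >1
Stable set (-7.3333, 0).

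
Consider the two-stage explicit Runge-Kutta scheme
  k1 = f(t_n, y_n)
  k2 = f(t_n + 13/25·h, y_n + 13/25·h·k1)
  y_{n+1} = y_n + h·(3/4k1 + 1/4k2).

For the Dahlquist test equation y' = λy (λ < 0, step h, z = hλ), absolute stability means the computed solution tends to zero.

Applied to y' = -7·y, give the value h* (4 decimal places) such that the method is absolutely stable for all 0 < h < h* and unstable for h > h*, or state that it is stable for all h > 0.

With y'=λy (z=hλ):
  k1=λy_n ⇒ h·k1=z·y_n;  k2=λ(1+13/25z)y_n ⇒ h·k2=z(1+13/25z)y_n
  y_{n+1}/y_n = 1 + 3/4z + 1/4z(1+13/25z) = 1 + z + 13/100z²
  Hence R(z) = 1 + z + 13/100z².

Find x<0 with |R(x)|<1.
x=-1.07: |R|=0.0788
R=1: x+13/100x²=0 ⇒ x=−100/13=-7.6923; min R=1−1/(4·13/100)=-0.9231>−1
Confirm numerically:
  x=-7.001: |R|=0.37082 <1
  x=-6.728: |R|=0.15658 <1
  x=-5.796: |R|=0.42883 <1
  x=-3.214: |R|=0.87113 <1
  x=-8.031: |R|=1.35360 >1
  x=-7.824: |R|=1.13395 >1
  x=-7.729: |R|=1.03687 >1
Stable set (-7.6923, 0).

(-7.6923,0); λ=-7 ⇒ h* = (100/13)/7 = 1.0989.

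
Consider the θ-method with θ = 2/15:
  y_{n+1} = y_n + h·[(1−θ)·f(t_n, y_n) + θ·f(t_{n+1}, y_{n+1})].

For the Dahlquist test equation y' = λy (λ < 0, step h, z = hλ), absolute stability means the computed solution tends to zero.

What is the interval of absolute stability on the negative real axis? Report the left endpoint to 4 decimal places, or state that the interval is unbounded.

z∈(-2.7273,0).

Set f=λy, z=hλ:
  y_{n+1} = y_n + z·[13/15·y_n + 2/15·y_{n+1}] ⇒ (1 − 2/15z)y_{n+1} = (1 + 13/15z)y_n
  R(z) = (1 + 13/15z)/(1 − 2/15z).

Solve |R(x)|<1 on ℝ⁻.
x=-0.46: |R|=0.5666
R=−1: 1+13/15x = −1+2/15x ⇒ -11/15x=2 ⇒ x=2/(-11/15)=-2.7273
Confirm numerically:
  x=-2.668: |R|=0.96794 <1
  x=-2.392: |R|=0.81359 <1
  x=-2.077: |R|=0.62655 <1
  x=-3.015: |R|=1.15050 >1
  x=-2.832: |R|=1.05575 >1
So |R|<1 on (-2.7273, 0).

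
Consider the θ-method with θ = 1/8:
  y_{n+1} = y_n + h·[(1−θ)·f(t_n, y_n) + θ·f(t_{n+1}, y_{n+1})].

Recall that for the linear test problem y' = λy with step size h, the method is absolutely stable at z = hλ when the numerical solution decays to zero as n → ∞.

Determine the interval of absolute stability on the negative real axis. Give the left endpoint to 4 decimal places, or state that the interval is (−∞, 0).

z∈(-2.6667,0).

Test eqn y'=λy, z=hλ:
  y_{n+1} = y_n + z·[7/8·y_n + 1/8·y_{n+1}] ⇒ (1 − 1/8z)y_{n+1} = (1 + 7/8z)y_n
  Hence R(z) = (1 + 7/8z)/(1 − 1/8z).

Find x<0 with |R(x)|<1.
x=-1.38: |R|=0.1770
R=−1: 1+7/8x = −1+1/8x ⇒ -3/4x=2 ⇒ x=2/(-3/4)=-2.6667
Confirm numerically:
  x=-2.560: |R|=0.93939 <1
  x=-1.961: |R|=0.57494 <1
  x=-1.180: |R|=0.02832 <1
  x=-3.060: |R|=1.21338 >1
  x=-2.836: |R|=1.09376 >1
  x=-2.788: |R|=1.06748 >1
Stable set (-2.6667, 0).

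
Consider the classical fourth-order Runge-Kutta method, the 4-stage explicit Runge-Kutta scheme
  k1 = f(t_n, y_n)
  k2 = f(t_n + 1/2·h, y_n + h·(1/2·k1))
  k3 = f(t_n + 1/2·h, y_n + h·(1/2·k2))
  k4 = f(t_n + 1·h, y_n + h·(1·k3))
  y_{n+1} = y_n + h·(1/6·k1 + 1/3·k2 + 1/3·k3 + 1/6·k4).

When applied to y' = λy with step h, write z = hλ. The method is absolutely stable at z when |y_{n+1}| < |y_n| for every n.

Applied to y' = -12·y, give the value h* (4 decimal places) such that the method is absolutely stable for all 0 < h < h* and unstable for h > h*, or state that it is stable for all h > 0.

With y'=λy (z=hλ):
  order 4, 4-stage ⇒ R(z)=1+z+z^2/2+z^3/6+z^4/24
  (e.g. R(-0.66)=0.51779, |R|=0.51779)

Need |R(x)|<1, x<0.
x=-0.66: |R|=0.5178
|R(-1.68)|=0.2728 |R(-1.24)|=0.3095 |R(-1.01)|=0.3717
Bisect:
  x_lo=-3.1319 |R|=1.6613  x_hi=-0.3449 |R|=0.7083
  mid=-1.73840 |R|=0.27756 →hi
  mid=-2.43514 |R|=0.58828 →hi
  mid=-2.78351 |R|=0.99732 →hi
  mid=-2.95770 |R|=1.29261 →lo
  mid=-2.87061 |R|=1.13643 →lo
  mid=-2.82706 |R|=1.06482 →lo
  mid=-2.80529 |R|=1.03056 →lo
  mid=-2.79440 |R|=1.01382 →lo
  ...
  [-2.78539,-2.78522] ⇒ x*=-2.7853
So |R|<1 on (-2.7853, 0).

(-2.7853,0); λ=-12 ⇒ h* = 0.2321.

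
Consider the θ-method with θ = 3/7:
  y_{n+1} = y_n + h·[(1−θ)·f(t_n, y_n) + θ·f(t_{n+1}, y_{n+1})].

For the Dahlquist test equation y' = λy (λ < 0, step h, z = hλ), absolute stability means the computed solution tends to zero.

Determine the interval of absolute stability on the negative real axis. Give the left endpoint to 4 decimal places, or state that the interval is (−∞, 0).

Set f=λy, z=hλ:
  y_{n+1} = y_n + z·[4/7·y_n + 3/7·y_{n+1}] ⇒ (1 − 3/7z)y_{n+1} = (1 + 4/7z)y_n
  R(z) = (1 + 4/7z)/(1 − 3/7z).

Boundary: |R(x)|=1, x<0.
x=-1.01: |R|=0.2951
R=−1: 1+4/7x = −1+3/7x ⇒ -1/7x=2 ⇒ x=2/(-1/7)=-14.0000
Confirm numerically:
  x=-13.779: |R|=0.99543 <1
  x=-13.289: |R|=0.98483 <1
  x=-9.231: |R|=0.86254 <1
  x=-7.460: |R|=0.77740 <1
  x=-14.344: |R|=1.00688 >1
  x=-14.137: |R|=1.00277 >1
So |R|<1 on (-14.0000, 0).

z∈(-14.0000,0).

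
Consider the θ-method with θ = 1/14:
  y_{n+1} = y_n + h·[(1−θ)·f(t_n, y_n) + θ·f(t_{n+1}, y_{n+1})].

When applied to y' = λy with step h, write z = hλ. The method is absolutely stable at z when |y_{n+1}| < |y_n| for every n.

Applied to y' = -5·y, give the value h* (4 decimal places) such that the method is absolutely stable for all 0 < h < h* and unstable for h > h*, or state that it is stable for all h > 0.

(-2.3333,0); λ=-5 ⇒ h* = (7/3)/5 = 0.4667.

Test eqn y'=λy, z=hλ:
  y_{n+1} = y_n + z·[13/14·y_n + 1/14·y_{n+1}] ⇒ (1 − 1/14z)y_{n+1} = (1 + 13/14z)y_n
  ⇒ R(z) = (1 + 13/14z)/(1 − 1/14z).

Boundary: |R(x)|=1, x<0.
x=-1.37: |R|=0.2479
R=−1: 1+13/14x = −1+1/14x ⇒ -6/7x=2 ⇒ x=2/(-6/7)=-2.3333
Confirm numerically:
  x=-1.994: |R|=0.74540 <1
  x=-1.412: |R|=0.28264 <1
  x=-1.410: |R|=0.28099 <1
  x=-1.242: |R|=0.14080 <1
  x=-2.870: |R|=1.38174 >1
  x=-2.705: |R|=1.26699 >1
So |R|<1 on (-2.3333, 0).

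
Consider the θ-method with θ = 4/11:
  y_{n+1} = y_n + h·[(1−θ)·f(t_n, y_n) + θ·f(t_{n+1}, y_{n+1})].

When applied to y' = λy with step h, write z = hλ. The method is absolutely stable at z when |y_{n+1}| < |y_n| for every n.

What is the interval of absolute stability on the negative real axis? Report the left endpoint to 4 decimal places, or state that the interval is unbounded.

z∈(-7.3333,0).

Set f=λy, z=hλ:
  y_{n+1} = y_n + z·[7/11·y_n + 4/11·y_{n+1}] ⇒ (1 − 4/11z)y_{n+1} = (1 + 7/11z)y_n
  Hence R(z) = (1 + 7/11z)/(1 − 4/11z).

Need |R(x)|<1, x<0.
x=-1.36: |R|=0.0900
R=−1: 1+7/11x = −1+4/11x ⇒ -3/11x=2 ⇒ x=2/(-3/11)=-7.3333
Confirm numerically:
  x=-4.806: |R|=0.74914 <1
  x=-4.260: |R|=0.67118 <1
  x=-3.736: |R|=0.58403 <1
  x=-7.655: |R|=1.02319 >1
  x=-7.609: |R|=1.01996 >1
Interval (-7.3333, 0).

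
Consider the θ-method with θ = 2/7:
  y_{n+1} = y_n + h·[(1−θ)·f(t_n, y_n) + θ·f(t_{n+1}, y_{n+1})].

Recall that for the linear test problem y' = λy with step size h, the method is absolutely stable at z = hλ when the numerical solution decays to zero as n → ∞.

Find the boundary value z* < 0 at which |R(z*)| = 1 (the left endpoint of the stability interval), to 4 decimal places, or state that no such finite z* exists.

On y'=λy, z=hλ:
  y_{n+1} = y_n + z·[5/7·y_n + 2/7·y_{n+1}] ⇒ (1 − 2/7z)y_{n+1} = (1 + 5/7z)y_n
  ⇒ R(z) = (1 + 5/7z)/(1 − 2/7z).

Solve |R(x)|<1 on ℝ⁻.
x=-0.75: |R|=0.3824
R=−1: 1+5/7x = −1+2/7x ⇒ -3/7x=2 ⇒ x=2/(-3/7)=-4.6667
Confirm numerically:
  x=-3.816: |R|=0.82559 <1
  x=-3.145: |R|=0.65651 <1
  x=-2.691: |R|=0.52132 <1
  x=-2.144: |R|=0.32955 <1
  x=-4.840: |R|=1.03118 >1
  x=-4.766: |R|=1.01803 >1
Stable set (-4.6667, 0).

z* = -4.6667.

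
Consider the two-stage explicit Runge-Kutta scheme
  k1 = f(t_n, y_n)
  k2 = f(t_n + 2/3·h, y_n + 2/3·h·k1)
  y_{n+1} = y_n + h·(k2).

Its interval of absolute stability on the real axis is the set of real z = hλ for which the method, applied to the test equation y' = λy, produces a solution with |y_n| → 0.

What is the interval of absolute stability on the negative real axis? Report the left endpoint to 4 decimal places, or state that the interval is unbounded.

(-1.5000, 0).

Set f=λy, z=hλ:
  k1=λy_n ⇒ h·k1=z·y_n;  k2=λ(1+2/3z)y_n ⇒ h·k2=z(1+2/3z)y_n
  y_{n+1}/y_n = 1 + z(1+2/3z) = 1 + z + 2/3z²
  so R(z) = 1 + z + 2/3z².

Find x<0 with |R(x)|<1.
x=-1.06: |R|=0.6891
R=1: x+2/3x²=0 ⇒ x=−3/2=-1.5000; min R=1−1/(4·2/3)=0.6250>−1
Confirm numerically:
  x=-1.280: |R|=0.81227 <1
  x=-0.868: |R|=0.63428 <1
  x=-0.804: |R|=0.62694 <1
  x=-1.661: |R|=1.17828 >1
  x=-1.630: |R|=1.14127 >1
Interval (-1.5000, 0).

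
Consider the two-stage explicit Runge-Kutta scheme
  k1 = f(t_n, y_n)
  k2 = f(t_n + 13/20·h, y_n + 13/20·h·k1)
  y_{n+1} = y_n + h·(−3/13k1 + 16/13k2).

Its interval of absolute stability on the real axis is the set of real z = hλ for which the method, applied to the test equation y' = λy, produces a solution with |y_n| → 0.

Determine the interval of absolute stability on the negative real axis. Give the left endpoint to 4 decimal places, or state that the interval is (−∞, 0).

On y'=λy, z=hλ:
  k1=λy_n ⇒ h·k1=z·y_n;  k2=λ(1+13/20z)y_n ⇒ h·k2=z(1+13/20z)y_n
  y_{n+1}/y_n = 1 − 3/13z + 16/13z(1+13/20z) = 1 + z + 4/5z²
  so R(z) = 1 + z + 4/5z².

Need |R(x)|<1, x<0.
x=-1.48: |R|=1.2723
R=1: x+4/5x²=0 ⇒ x=−5/4=-1.2500; min R=1−1/(4·4/5)=0.6875>−1
Confirm numerically:
  x=-0.912: |R|=0.75340 <1
  x=-0.790: |R|=0.70928 <1
  x=-0.747: |R|=0.69941 <1
  x=-0.539: |R|=0.69342 <1
  x=-1.812: |R|=1.81468 >1
  x=-1.522: |R|=1.33119 >1
Stable set (-1.2500, 0).

z∈(-1.2500,0).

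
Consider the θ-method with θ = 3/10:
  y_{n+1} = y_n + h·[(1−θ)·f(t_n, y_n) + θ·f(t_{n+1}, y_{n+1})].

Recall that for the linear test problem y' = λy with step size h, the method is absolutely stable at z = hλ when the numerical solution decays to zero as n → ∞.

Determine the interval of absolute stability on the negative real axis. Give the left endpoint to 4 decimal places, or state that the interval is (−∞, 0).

(-5.0000, 0).

Test eqn y'=λy, z=hλ:
  y_{n+1} = y_n + z·[7/10·y_n + 3/10·y_{n+1}] ⇒ (1 − 3/10z)y_{n+1} = (1 + 7/10z)y_n
  ⇒ R(z) = (1 + 7/10z)/(1 − 3/10z).

Find x<0 with |R(x)|<1.
x=-1.18: |R|=0.1285
R=−1: 1+7/10x = −1+3/10x ⇒ -2/5x=2 ⇒ x=2/(-2/5)=-5.0000
Confirm numerically:
  x=-4.666: |R|=0.94433 <1
  x=-4.255: |R|=0.86910 <1
  x=-3.709: |R|=0.75557 <1
  x=-5.245: |R|=1.03808 >1
  x=-5.127: |R|=1.02001 >1
Interval (-5.0000, 0).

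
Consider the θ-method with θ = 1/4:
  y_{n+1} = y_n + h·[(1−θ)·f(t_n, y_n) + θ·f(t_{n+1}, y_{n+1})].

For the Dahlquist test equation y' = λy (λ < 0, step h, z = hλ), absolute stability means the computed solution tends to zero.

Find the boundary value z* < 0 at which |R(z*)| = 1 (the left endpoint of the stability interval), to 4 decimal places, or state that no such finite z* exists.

left endpoint -4.0000.

With y'=λy (z=hλ):
  y_{n+1} = y_n + z·[3/4·y_n + 1/4·y_{n+1}] ⇒ (1 − 1/4z)y_{n+1} = (1 + 3/4z)y_n
  R(z) = (1 + 3/4z)/(1 − 1/4z).

Need |R(x)|<1, x<0.
x=-0.93: |R|=0.2454
R=−1: 1+3/4x = −1+1/4x ⇒ -1/2x=2 ⇒ x=2/(-1/2)=-4.0000
Confirm numerically:
  x=-2.555: |R|=0.55912 <1
  x=-2.519: |R|=0.54564 <1
  x=-2.054: |R|=0.35712 <1
  x=-1.892: |R|=0.28445 <1
  x=-4.531: |R|=1.12449 >1
  x=-4.383: |R|=1.09138 >1
  x=-4.112: |R|=1.02761 >1
Interval (-4.0000, 0).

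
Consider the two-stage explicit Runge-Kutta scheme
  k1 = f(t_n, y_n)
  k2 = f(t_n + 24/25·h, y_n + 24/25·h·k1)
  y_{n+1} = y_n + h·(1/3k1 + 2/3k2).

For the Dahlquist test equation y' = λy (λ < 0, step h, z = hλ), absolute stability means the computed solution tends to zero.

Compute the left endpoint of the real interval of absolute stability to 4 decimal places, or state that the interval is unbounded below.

z* = -1.5625.

Set f=λy, z=hλ:
  k1=λy_n ⇒ h·k1=z·y_n;  k2=λ(1+24/25z)y_n ⇒ h·k2=z(1+24/25z)y_n
  y_{n+1}/y_n = 1 + 1/3z + 2/3z(1+24/25z) = 1 + z + 16/25z²
  R(z) = 1 + z + 16/25z².

Need |R(x)|<1, x<0.
x=-1.09: |R|=0.6704
R=1: x+16/25x²=0 ⇒ x=−25/16=-1.5625; min R=1−1/(4·16/25)=0.6094>−1
Confirm numerically:
  x=-1.456: |R|=0.90076 <1
  x=-1.097: |R|=0.67318 <1
  x=-0.958: |R|=0.62937 <1
  x=-2.132: |R|=1.77707 >1
  x=-1.821: |R|=1.30127 >1
Stable set (-1.5625, 0).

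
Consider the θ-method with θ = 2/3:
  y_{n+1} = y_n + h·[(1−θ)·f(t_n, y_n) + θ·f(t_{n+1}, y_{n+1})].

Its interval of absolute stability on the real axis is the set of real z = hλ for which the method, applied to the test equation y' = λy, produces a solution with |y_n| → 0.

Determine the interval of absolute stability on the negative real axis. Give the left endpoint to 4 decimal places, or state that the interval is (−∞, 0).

Set f=λy, z=hλ:
  y_{n+1} = y_n + z·[1/3·y_n + 2/3·y_{n+1}] ⇒ (1 − 2/3z)y_{n+1} = (1 + 1/3z)y_n
  Hence R(z) = (1 + 1/3z)/(1 − 2/3z).

Boundary: |R(x)|=1, x<0.
x=-0.88: |R|=0.4454
x=-2: |R|=0.1429
x=-10: |R|=0.3043
x=-100: |R|=0.4778
θ=2/3≥1/2 ⇒ |1+1/3x|<|1−2/3x| ∀x<0 ⇒ interval (−∞,0).

(−∞, 0) — no finite endpoint.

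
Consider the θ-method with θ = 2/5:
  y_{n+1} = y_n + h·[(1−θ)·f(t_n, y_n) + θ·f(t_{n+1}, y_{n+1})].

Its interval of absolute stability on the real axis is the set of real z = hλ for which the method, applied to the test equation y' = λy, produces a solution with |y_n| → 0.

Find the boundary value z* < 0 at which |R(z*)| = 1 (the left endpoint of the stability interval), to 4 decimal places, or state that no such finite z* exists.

On y'=λy, z=hλ:
  y_{n+1} = y_n + z·[3/5·y_n + 2/5·y_{n+1}] ⇒ (1 − 2/5z)y_{n+1} = (1 + 3/5z)y_n
  ⇒ R(z) = (1 + 3/5z)/(1 − 2/5z).

Need |R(x)|<1, x<0.
x=-1.71: |R|=0.0154
R=−1: 1+3/5x = −1+2/5x ⇒ -1/5x=2 ⇒ x=2/(-1/5)=-10.0000
Confirm numerically:
  x=-7.111: |R|=0.84970 <1
  x=-4.223: |R|=0.57036 <1
  x=-4.101: |R|=0.55317 <1
  x=-10.471: |R|=1.01816 >1
  x=-10.272: |R|=1.01065 >1
  x=-10.260: |R|=1.01019 >1
Stable set (-10.0000, 0).

z* = -10.0000.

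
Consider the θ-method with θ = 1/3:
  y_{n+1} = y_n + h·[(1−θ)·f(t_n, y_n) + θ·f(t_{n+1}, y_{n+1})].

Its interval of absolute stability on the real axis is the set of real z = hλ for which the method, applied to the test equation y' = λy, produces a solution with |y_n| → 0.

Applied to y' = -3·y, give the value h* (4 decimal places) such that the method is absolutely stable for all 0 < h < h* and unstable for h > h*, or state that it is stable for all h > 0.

(-6.0000,0); λ=-3 ⇒ h* = (6)/3 = 2.0000.

With y'=λy (z=hλ):
  y_{n+1} = y_n + z·[2/3·y_n + 1/3·y_{n+1}] ⇒ (1 − 1/3z)y_{n+1} = (1 + 2/3z)y_n
  R(z) = (1 + 2/3z)/(1 − 1/3z).

Find x<0 with |R(x)|<1.
x=-1.18: |R|=0.1531
R=−1: 1+2/3x = −1+1/3x ⇒ -1/3x=2 ⇒ x=2/(-1/3)=-6.0000
Confirm numerically:
  x=-4.490: |R|=0.79840 <1
  x=-4.420: |R|=0.78706 <1
  x=-3.642: |R|=0.64499 <1
  x=-3.295: |R|=0.57029 <1
  x=-6.224: |R|=1.02428 >1
  x=-6.124: |R|=1.01359 >1
Interval (-6.0000, 0).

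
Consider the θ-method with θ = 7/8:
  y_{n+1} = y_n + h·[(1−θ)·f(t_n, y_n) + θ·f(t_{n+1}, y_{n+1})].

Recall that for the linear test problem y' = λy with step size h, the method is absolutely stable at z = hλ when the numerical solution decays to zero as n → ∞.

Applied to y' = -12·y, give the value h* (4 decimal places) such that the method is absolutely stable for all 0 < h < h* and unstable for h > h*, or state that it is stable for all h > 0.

Test eqn y'=λy, z=hλ:
  y_{n+1} = y_n + z·[1/8·y_n + 7/8·y_{n+1}] ⇒ (1 − 7/8z)y_{n+1} = (1 + 1/8z)y_n
  Hence R(z) = (1 + 1/8z)/(1 − 7/8z).

Boundary: |R(x)|=1, x<0.
x=-0.91: |R|=0.4934
x=-2: |R|=0.2727
x=-10: |R|=0.0256
x=-100: |R|=0.1299
θ=7/8≥1/2 ⇒ |1+1/8x|<|1−7/8x| ∀x<0 ⇒ stable on all of ℝ⁻.

unbounded; (−∞, 0). Any h>0 works for λ=-12.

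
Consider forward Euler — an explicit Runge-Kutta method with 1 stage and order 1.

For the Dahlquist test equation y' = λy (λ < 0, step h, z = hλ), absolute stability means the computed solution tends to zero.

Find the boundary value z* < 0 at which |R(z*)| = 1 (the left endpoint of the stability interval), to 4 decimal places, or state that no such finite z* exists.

Set f=λy, z=hλ:
  order 1, 1-stage ⇒ R(z)=1+z
  (e.g. R(-0.73)=0.27000, |R|=0.27000)

Boundary: |R(x)|=1, x<0.
x=-0.73: |R|=0.2700
|R(-2.2)|=1.2000 |R(-1.82)|=0.8200 |R(-0.69)|=0.3100
Bisect:
  x_lo=-2.6349 |R|=1.6349  x_hi=-0.2204 |R|=0.7796
  mid=-1.42768 |R|=0.42768 →hi
  mid=-2.03131 |R|=1.03131 →lo
  mid=-1.72949 |R|=0.72949 →hi
  mid=-1.88040 |R|=0.88040 →hi
  mid=-1.95585 |R|=0.95585 →hi
  mid=-1.99358 |R|=0.99358 →hi
  mid=-2.01244 |R|=1.01244 →lo
  mid=-2.00301 |R|=1.00301 →lo
  mid=-1.99830 |R|=0.99830 →hi
  mid=-2.00065 |R|=1.00065 →lo
  ...
  [-2.00006,-1.99992] ⇒ x*=-2.0000
Stable set (-2.0000, 0).

left endpoint -2.0000.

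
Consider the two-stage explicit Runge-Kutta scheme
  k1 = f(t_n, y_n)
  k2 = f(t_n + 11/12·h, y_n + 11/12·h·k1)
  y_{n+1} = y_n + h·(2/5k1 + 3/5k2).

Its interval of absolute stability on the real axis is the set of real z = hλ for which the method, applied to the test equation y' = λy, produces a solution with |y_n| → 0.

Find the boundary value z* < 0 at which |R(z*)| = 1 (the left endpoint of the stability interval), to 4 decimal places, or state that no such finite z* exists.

left endpoint -1.8182.

Test eqn y'=λy, z=hλ:
  k1=λy_n ⇒ h·k1=z·y_n;  k2=λ(1+11/12z)y_n ⇒ h·k2=z(1+11/12z)y_n
  y_{n+1}/y_n = 1 + 2/5z + 3/5z(1+11/12z) = 1 + z + 11/20z²
  so R(z) = 1 + z + 11/20z².

Need |R(x)|<1, x<0.
x=-1.45: |R|=0.7064
R=1: x+11/20x²=0 ⇒ x=−20/11=-1.8182; min R=1−1/(4·11/20)=0.5455>−1
Confirm numerically:
  x=-1.793: |R|=0.97517 <1
  x=-1.683: |R|=0.87487 <1
  x=-1.083: |R|=0.56209 <1
  x=-1.063: |R|=0.55848 <1
  x=-2.287: |R|=1.58970 >1
  x=-2.157: |R|=1.40196 >1
  x=-2.041: |R|=1.25012 >1
Interval (-1.8182, 0).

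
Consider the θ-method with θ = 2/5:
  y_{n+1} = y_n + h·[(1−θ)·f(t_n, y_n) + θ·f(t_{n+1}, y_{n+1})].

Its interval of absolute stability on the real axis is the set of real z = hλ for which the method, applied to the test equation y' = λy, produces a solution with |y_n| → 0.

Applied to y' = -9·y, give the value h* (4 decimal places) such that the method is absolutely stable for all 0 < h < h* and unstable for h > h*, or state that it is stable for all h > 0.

With y'=λy (z=hλ):
  y_{n+1} = y_n + z·[3/5·y_n + 2/5·y_{n+1}] ⇒ (1 − 2/5z)y_{n+1} = (1 + 3/5z)y_n
  so R(z) = (1 + 3/5z)/(1 − 2/5z).

Find x<0 with |R(x)|<1.
x=-0.44: |R|=0.6259
R=−1: 1+3/5x = −1+2/5x ⇒ -1/5x=2 ⇒ x=2/(-1/5)=-10.0000
Confirm numerically:
  x=-7.853: |R|=0.89631 <1
  x=-6.909: |R|=0.83574 <1
  x=-6.681: |R|=0.81925 <1
  x=-6.388: |R|=0.79680 <1
  x=-10.226: |R|=1.00888 >1
  x=-10.224: |R|=1.00880 >1
  x=-10.030: |R|=1.00120 >1
Stable set (-10.0000, 0).

(-10.0000,0); λ=-9 ⇒ h* = (10)/9 = 1.1111.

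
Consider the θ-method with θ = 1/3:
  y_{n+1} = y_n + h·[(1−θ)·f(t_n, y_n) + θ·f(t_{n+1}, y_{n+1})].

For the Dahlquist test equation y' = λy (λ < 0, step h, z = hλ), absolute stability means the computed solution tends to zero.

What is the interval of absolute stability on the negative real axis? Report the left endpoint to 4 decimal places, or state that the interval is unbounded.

Test eqn y'=λy, z=hλ:
  y_{n+1} = y_n + z·[2/3·y_n + 1/3·y_{n+1}] ⇒ (1 − 1/3z)y_{n+1} = (1 + 2/3z)y_n
  so R(z) = (1 + 2/3z)/(1 − 1/3z).

Solve |R(x)|<1 on ℝ⁻.
x=-0.67: |R|=0.4523
R=−1: 1+2/3x = −1+1/3x ⇒ -1/3x=2 ⇒ x=2/(-1/3)=-6.0000
Confirm numerically:
  x=-5.805: |R|=0.97785 <1
  x=-5.360: |R|=0.92344 <1
  x=-3.979: |R|=0.71042 <1
  x=-2.792: |R|=0.44613 <1
  x=-6.304: |R|=1.03267 >1
  x=-6.205: |R|=1.02227 >1
  x=-6.105: |R|=1.01153 >1
Interval (-6.0000, 0).

(-6.0000, 0).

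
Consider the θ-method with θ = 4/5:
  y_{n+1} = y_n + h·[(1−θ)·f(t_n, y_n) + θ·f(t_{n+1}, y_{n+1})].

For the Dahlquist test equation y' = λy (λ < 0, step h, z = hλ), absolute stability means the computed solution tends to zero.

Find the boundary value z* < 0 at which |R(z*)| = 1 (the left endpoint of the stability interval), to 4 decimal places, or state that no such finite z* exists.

unbounded; (−∞, 0).

Set f=λy, z=hλ:
  y_{n+1} = y_n + z·[1/5·y_n + 4/5·y_{n+1}] ⇒ (1 − 4/5z)y_{n+1} = (1 + 1/5z)y_n
  so R(z) = (1 + 1/5z)/(1 − 4/5z).

Need |R(x)|<1, x<0.
x=-1.4: |R|=0.3396
x=-2: |R|=0.2308
x=-10: |R|=0.1111
x=-100: |R|=0.2346
θ=4/5≥1/2 ⇒ |1+1/5x|<|1−4/5x| ∀x<0 ⇒ interval (−∞,0).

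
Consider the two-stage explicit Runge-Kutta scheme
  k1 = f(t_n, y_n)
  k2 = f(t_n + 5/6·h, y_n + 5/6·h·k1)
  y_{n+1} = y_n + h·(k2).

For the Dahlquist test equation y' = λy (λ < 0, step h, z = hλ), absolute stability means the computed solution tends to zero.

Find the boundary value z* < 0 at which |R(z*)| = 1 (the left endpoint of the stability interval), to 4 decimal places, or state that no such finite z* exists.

With y'=λy (z=hλ):
  k1=λy_n ⇒ h·k1=z·y_n;  k2=λ(1+5/6z)y_n ⇒ h·k2=z(1+5/6z)y_n
  y_{n+1}/y_n = 1 + z(1+5/6z) = 1 + z + 5/6z²
  ⇒ R(z) = 1 + z + 5/6z².

Solve |R(x)|<1 on ℝ⁻.
x=-1.04: |R|=0.8613
R=1: x+5/6x²=0 ⇒ x=−6/5=-1.2000; min R=1−1/(4·5/6)=0.7000>−1
Confirm numerically:
  x=-1.072: |R|=0.88565 <1
  x=-0.688: |R|=0.70645 <1
  x=-0.574: |R|=0.70056 <1
  x=-1.530: |R|=1.42075 >1
  x=-1.308: |R|=1.11772 >1
So |R|<1 on (-1.2000, 0).

left endpoint -1.2000.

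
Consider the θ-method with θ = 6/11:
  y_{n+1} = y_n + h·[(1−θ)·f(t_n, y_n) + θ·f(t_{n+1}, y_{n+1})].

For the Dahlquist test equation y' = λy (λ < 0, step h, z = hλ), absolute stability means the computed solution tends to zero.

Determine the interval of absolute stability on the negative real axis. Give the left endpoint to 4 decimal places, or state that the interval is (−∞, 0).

On y'=λy, z=hλ:
  y_{n+1} = y_n + z·[5/11·y_n + 6/11·y_{n+1}] ⇒ (1 − 6/11z)y_{n+1} = (1 + 5/11z)y_n
  Hence R(z) = (1 + 5/11z)/(1 − 6/11z).

Boundary: |R(x)|=1, x<0.
x=-0.95: |R|=0.3743
x=-2: |R|=0.0435
x=-10: |R|=0.5493
x=-100: |R|=0.8003
θ=6/11≥1/2 ⇒ |1+5/11x|<|1−6/11x| ∀x<0 ⇒ stable on all of ℝ⁻.

unbounded; (−∞, 0).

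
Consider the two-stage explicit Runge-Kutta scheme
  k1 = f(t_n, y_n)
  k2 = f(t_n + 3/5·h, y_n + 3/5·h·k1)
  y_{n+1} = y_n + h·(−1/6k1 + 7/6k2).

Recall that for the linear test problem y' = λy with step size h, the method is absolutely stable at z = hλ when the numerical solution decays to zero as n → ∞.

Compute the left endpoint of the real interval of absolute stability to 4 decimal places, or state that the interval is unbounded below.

left endpoint -1.4286.

On y'=λy, z=hλ:
  k1=λy_n ⇒ h·k1=z·y_n;  k2=λ(1+3/5z)y_n ⇒ h·k2=z(1+3/5z)y_n
  y_{n+1}/y_n = 1 − 1/6z + 7/6z(1+3/5z) = 1 + z + 7/10z²
  Hence R(z) = 1 + z + 7/10z².

Find x<0 with |R(x)|<1.
x=-0.56: |R|=0.6595
R=1: x+7/10x²=0 ⇒ x=−10/7=-1.4286; min R=1−1/(4·7/10)=0.6429>−1
Confirm numerically:
  x=-1.288: |R|=0.87326 <1
  x=-1.039: |R|=0.71666 <1
  x=-0.987: |R|=0.69492 <1
  x=-1.780: |R|=1.43788 >1
  x=-1.511: |R|=1.08718 >1
Stable set (-1.4286, 0).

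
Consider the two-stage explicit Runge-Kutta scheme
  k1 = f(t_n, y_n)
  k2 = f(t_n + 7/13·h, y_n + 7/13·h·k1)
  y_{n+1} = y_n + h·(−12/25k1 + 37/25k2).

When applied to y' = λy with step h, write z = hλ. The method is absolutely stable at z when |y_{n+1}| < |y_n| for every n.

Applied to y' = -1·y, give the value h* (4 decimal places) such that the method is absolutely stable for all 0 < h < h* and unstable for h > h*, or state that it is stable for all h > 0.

(-1.2548,0); λ=-1 ⇒ h* = (325/259)/1 = 1.2548.

Test eqn y'=λy, z=hλ:
  k1=λy_n ⇒ h·k1=z·y_n;  k2=λ(1+7/13z)y_n ⇒ h·k2=z(1+7/13z)y_n
  y_{n+1}/y_n = 1 − 12/25z + 37/25z(1+7/13z) = 1 + z + 259/325z²
  so R(z) = 1 + z + 259/325z².

Find x<0 with |R(x)|<1.
x=-1.53: |R|=1.3355
R=1: x+259/325x²=0 ⇒ x=−325/259=-1.2548; min R=1−1/(4·259/325)=0.6863>−1
Confirm numerically:
  x=-1.230: |R|=0.97566 <1
  x=-1.148: |R|=0.90227 <1
  x=-0.734: |R|=0.69535 <1
  x=-0.630: |R|=0.68630 <1
  x=-1.663: |R|=1.54095 >1
  x=-1.574: |R|=1.40036 >1
Stable set (-1.2548, 0).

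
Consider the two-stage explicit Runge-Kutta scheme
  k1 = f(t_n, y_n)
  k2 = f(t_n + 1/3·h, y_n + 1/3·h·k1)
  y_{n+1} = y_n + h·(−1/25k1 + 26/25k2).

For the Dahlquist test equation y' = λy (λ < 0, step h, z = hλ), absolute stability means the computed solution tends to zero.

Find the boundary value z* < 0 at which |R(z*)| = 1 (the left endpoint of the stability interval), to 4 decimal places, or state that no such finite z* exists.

left endpoint -2.8846.

On y'=λy, z=hλ:
  k1=λy_n ⇒ h·k1=z·y_n;  k2=λ(1+1/3z)y_n ⇒ h·k2=z(1+1/3z)y_n
  y_{n+1}/y_n = 1 − 1/25z + 26/25z(1+1/3z) = 1 + z + 26/75z²
  Hence R(z) = 1 + z + 26/75z².

Find x<0 with |R(x)|<1.
x=-0.47: |R|=0.6066
R=1: x+26/75x²=0 ⇒ x=−75/26=-2.8846; min R=1−1/(4·26/75)=0.2788>−1
Confirm numerically:
  x=-1.598: |R|=0.28725 <1
  x=-1.424: |R|=0.27896 <1
  x=-1.340: |R|=0.28247 <1
  x=-3.445: |R|=1.66925 >1
  x=-3.329: |R|=1.51284 >1
Interval (-2.8846, 0).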